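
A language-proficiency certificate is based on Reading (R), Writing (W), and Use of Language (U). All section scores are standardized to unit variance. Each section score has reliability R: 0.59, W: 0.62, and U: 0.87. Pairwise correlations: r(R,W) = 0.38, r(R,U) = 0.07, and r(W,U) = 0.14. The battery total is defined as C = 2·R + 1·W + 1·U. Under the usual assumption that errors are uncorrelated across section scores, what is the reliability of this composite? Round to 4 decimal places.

0.7339

Var(C) = 2² + 1 + 1 + 2·[2·0.38 + 2·0.07 + 0.14] = 6 + 2.08 = 8.08.
Under uncorrelated errors the observed covariances equal the true-score covariances, so only the own-variance terms attenuate.
True-score variance = [2²·0.59 + 0.62 + 0.87] + 2.08 = 3.85 + 2.08 = 5.93.
Reliability = 5.93 / 8.08 = 0.7339.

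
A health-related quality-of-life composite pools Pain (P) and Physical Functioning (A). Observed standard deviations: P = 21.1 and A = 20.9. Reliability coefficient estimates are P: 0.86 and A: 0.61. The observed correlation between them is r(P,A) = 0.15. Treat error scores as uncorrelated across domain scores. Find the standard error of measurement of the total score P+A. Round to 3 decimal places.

15.254

Var(total) = 882.02 + 132.297 = 1014.32.
True-score variance = 649.335 + 132.297 = 781.632, so reliability = 0.7706.
Error variance = 1014.32 − 781.632 = 232.685; SEM = √232.685 = 15.254.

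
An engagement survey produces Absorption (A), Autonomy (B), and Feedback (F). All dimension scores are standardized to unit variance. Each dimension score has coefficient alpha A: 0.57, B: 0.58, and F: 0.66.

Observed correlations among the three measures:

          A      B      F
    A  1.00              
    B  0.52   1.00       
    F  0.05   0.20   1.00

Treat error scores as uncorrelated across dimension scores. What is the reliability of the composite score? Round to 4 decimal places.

0.7379

Var(A+B+F) = 3 + 2·[0.52 + 0.05 + 0.20] = 3 + 1.54 = 4.54.
Because errors are independent across components, Cov(Tᵢ,Tⱼ) = Cov(Xᵢ,Xⱼ); the off-diagonal part of the true-score variance is the same as above.
True-score variance = [0.57 + 0.58 + 0.66] + 1.54 = 1.81 + 1.54 = 3.35.
Reliability = 3.35 / 4.54 = 0.7379.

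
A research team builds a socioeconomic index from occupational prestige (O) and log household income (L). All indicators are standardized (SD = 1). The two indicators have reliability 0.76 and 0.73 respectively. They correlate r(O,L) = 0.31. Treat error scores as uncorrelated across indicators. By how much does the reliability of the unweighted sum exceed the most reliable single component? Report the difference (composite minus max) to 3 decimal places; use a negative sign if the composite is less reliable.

Var(sum) = 2 + 0.62 = 2.62; true-score variance = 1.49 + 0.62 = 2.11; composite reliability = 0.8053.
Max component reliability = 0.7600.
Difference = 0.8053 − 0.7600 = 0.045.

0.045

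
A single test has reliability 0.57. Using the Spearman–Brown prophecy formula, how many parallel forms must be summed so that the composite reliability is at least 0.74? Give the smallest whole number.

3

k ≥ ρ*(1−ρ₁)/(ρ₁(1−ρ*)) = 0.74·0.43 / (0.57·0.26) = 2.147.
Smallest integer k = 3.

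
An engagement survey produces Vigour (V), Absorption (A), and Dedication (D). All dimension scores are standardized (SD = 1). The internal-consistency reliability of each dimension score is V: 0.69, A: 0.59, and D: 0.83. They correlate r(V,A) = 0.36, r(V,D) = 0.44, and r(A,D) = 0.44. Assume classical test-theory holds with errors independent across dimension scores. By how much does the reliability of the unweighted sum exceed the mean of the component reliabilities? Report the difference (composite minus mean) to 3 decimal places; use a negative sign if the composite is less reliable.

Var(sum) = 3 + 2.48 = 5.48; true-score variance = 2.11 + 2.48 = 4.59; composite reliability = 0.8376.
Mean component reliability = 0.7033.
Difference = 0.8376 − 0.7033 = 0.134.

0.134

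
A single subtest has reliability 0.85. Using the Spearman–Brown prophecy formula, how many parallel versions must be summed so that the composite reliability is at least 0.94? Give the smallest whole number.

3

k ≥ ρ*(1−ρ₁)/(ρ₁(1−ρ*)) = 0.94·0.15 / (0.85·0.06) = 2.765.
Smallest integer k = 3.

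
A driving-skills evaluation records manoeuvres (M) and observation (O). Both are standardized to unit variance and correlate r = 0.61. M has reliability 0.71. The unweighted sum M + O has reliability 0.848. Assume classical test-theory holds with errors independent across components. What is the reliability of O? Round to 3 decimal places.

Var(M+O) = 2 + 2·0.61 = 3.220.
True-score variance = ρ_M + ρ_O + 2·0.61, so 0.848 = (0.71 + ρ_O + 1.22) / 3.220.
ρ_O = 0.848·3.220 − 0.71 − 1.22 = 0.801.

0.801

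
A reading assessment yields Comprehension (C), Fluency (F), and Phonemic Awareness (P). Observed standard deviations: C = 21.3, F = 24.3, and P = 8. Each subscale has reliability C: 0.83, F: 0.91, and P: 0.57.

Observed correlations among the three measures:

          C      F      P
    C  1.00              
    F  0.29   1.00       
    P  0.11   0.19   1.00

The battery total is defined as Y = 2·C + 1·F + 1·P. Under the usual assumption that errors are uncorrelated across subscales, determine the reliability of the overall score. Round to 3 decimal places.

0.879

Var(Y) = 2²·21.3² + 24.3² + 8² + 2·[2·21.3·24.3·0.29 + 2·21.3·8·0.11 + 24.3·8·0.19] = 2469.25 + 749.252 = 3218.5.
Under uncorrelated errors the observed covariances equal the true-score covariances, so only the own-variance terms attenuate.
True-score variance = [2²·21.3²·0.83 + 24.3²·0.91 + 8²·0.57] + 749.252 = 2080.08 + 749.252 = 2829.33.
Reliability = 2829.33 / 3218.5 = 0.879.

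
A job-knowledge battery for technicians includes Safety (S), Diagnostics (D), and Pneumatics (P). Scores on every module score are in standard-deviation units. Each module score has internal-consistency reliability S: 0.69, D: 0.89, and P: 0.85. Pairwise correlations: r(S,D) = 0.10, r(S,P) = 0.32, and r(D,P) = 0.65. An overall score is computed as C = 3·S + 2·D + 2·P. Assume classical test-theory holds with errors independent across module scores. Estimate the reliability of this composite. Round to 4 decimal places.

Var(C) = 3² + 2² + 2² + 2·[6·0.10 + 6·0.32 + 4·0.65] = 17 + 10.24 = 27.24.
With uncorrelated errors the cross-covariances are all true-score covariance, so they carry over unchanged; only the diagonal terms shrink to ρᵢσᵢ².
True-score variance = [3²·0.69 + 2²·0.89 + 2²·0.85] + 10.24 = 13.17 + 10.24 = 23.41.
Reliability = 23.41 / 27.24 = 0.8594.

0.8594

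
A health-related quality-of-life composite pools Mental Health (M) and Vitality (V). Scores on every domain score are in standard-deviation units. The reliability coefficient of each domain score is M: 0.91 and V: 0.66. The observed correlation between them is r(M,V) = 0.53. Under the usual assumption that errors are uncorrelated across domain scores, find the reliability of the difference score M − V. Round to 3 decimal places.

Var(M−V) = 1 + 1 − 2·0.53 = 2 − 1.06 = 0.94.
Under uncorrelated errors the observed covariances equal the true-score covariances, so only the own-variance terms attenuate.
True-score variance = [0.91 + 0.66] − 1.06 = 1.57 − 1.06 = 0.51.
Reliability = 0.51 / 0.94 = 0.543.

0.543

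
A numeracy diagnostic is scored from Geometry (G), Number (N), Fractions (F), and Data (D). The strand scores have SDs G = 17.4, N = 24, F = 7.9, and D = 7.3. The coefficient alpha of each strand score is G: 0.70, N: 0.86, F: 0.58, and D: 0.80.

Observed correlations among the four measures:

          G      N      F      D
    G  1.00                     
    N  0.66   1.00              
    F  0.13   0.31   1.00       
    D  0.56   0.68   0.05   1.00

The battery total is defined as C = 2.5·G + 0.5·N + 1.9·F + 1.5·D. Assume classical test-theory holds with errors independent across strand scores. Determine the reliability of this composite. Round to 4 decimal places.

Var(C) = 2.5²·17.4² + 0.5²·24² + 1.9²·7.9² + 1.5²·7.3² + 2·[1.25·17.4·24·0.66 + 4.75·17.4·7.9·0.13 + 3.75·17.4·7.3·0.56 + 0.95·24·7.9·0.31 + 0.75·24·7.3·0.68 + 2.85·7.9·7.3·0.05] = 2381.45 + 1699.1 = 4080.55.
Under uncorrelated errors the observed covariances equal the true-score covariances, so only the own-variance terms attenuate.
True-score variance = [2.5²·17.4²·0.70 + 0.5²·24²·0.86 + 1.9²·7.9²·0.58 + 1.5²·7.3²·0.80] + 1699.1 = 1675.01 + 1699.1 = 3374.11.
Reliability = 3374.11 / 4080.55 = 0.8269.

0.8269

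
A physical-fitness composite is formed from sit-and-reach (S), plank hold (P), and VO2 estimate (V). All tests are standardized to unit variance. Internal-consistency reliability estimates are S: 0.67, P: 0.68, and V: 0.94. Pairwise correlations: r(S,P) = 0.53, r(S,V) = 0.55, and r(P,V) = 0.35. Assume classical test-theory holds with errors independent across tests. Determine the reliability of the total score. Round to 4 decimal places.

Var(S+P+V) = 3 + 2·[0.53 + 0.55 + 0.35] = 3 + 2.86 = 5.86.
Because errors are independent across components, Cov(Tᵢ,Tⱼ) = Cov(Xᵢ,Xⱼ); the off-diagonal part of the true-score variance is the same as above.
True-score variance = [0.67 + 0.68 + 0.94] + 2.86 = 2.29 + 2.86 = 5.15.
Reliability = 5.15 / 5.86 = 0.8788.

0.8788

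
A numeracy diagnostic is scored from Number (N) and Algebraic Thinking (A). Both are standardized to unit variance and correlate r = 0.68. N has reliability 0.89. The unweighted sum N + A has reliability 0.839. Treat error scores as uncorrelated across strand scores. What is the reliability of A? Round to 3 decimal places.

0.569

Var(N+A) = 2 + 2·0.68 = 3.360.
True-score variance = ρ_N + ρ_A + 2·0.68, so 0.839 = (0.89 + ρ_A + 1.36) / 3.360.
ρ_A = 0.839·3.360 − 0.89 − 1.36 = 0.569.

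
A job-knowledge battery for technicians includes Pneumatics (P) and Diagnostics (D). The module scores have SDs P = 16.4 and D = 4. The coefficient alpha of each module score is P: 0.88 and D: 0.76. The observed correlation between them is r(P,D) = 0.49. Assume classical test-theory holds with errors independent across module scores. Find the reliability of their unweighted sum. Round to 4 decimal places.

0.8966

Var(P+D) = 16.4² + 4² + 2·[16.4·4·0.49] = 284.96 + 64.288 = 349.248.
Because errors are independent across components, Cov(Tᵢ,Tⱼ) = Cov(Xᵢ,Xⱼ); the off-diagonal part of the true-score variance is the same as above.
True-score variance = [16.4²·0.88 + 4²·0.76] + 64.288 = 248.845 + 64.288 = 313.133.
Reliability = 313.133 / 349.248 = 0.8966.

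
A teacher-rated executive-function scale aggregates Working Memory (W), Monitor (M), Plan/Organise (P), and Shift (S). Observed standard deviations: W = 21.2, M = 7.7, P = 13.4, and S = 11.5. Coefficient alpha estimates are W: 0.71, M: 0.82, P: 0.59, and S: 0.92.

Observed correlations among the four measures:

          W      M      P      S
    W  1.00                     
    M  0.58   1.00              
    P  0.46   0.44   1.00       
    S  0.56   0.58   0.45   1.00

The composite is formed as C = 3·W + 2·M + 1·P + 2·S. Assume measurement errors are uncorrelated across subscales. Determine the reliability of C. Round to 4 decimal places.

Var(C) = 3²·21.2² + 2²·7.7² + 13.4² + 2²·11.5² + 2·[6·21.2·7.7·0.58 + 3·21.2·13.4·0.46 + 6·21.2·11.5·0.56 + 2·7.7·13.4·0.44 + 4·7.7·11.5·0.58 + 2·13.4·11.5·0.45] = 4990.68 + 4428.4 = 9419.08.
With uncorrelated errors the cross-covariances are all true-score covariance, so they carry over unchanged; only the diagonal terms shrink to ρᵢσᵢ².
True-score variance = [3²·21.2²·0.71 + 2²·7.7²·0.82 + 13.4²·0.59 + 2²·11.5²·0.92] + 4428.4 = 3659.01 + 4428.4 = 8087.41.
Reliability = 8087.41 / 9419.08 = 0.8586.

0.8586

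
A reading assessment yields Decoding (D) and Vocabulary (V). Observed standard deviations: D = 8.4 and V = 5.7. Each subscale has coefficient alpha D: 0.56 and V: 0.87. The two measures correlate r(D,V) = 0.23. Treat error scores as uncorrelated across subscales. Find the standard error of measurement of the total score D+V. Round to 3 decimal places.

Var(total) = 103.05 + 22.0248 = 125.075.
True-score variance = 67.7799 + 22.0248 = 89.8047, so reliability = 0.7180.
Error variance = 125.075 − 89.8047 = 35.2701; SEM = √35.2701 = 5.939.

5.939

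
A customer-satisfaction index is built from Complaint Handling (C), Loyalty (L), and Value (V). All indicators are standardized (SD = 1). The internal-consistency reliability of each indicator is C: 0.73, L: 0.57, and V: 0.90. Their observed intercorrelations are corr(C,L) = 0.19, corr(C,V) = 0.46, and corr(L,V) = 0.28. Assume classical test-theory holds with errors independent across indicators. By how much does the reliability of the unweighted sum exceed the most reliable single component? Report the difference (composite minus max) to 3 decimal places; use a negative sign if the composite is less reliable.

-0.065

Var(sum) = 3 + 1.86 = 4.86; true-score variance = 2.2 + 1.86 = 4.06; composite reliability = 0.8354.
Max component reliability = 0.9000.
Difference = 0.8354 − 0.9000 = -0.065.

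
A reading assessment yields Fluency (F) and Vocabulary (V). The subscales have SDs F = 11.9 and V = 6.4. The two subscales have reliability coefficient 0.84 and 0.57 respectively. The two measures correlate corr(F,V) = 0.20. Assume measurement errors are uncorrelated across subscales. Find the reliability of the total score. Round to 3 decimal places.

Var(F+V) = 11.9² + 6.4² + 2·[11.9·6.4·0.20] = 182.57 + 30.464 = 213.034.
Under uncorrelated errors the observed covariances equal the true-score covariances, so only the own-variance terms attenuate.
True-score variance = [11.9²·0.84 + 6.4²·0.57] + 30.464 = 142.3 + 30.464 = 172.764.
Reliability = 172.764 / 213.034 = 0.811.

0.811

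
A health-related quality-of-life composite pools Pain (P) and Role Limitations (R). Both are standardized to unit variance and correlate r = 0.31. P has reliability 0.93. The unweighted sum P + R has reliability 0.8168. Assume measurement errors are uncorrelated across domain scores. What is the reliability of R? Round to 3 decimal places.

Var(P+R) = 2 + 2·0.31 = 2.620.
True-score variance = ρ_P + ρ_R + 2·0.31, so 0.8168 = (0.93 + ρ_R + 0.62) / 2.620.
ρ_R = 0.8168·2.620 − 0.93 − 0.62 = 0.590.

0.590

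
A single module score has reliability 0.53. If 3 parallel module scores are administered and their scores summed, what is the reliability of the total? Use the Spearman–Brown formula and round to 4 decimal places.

ρ_k = kρ / (1 + (k−1)ρ) = 3·0.53 / (1 + 2·0.53) = 1.590 / 2.060 = 0.7718.

0.7718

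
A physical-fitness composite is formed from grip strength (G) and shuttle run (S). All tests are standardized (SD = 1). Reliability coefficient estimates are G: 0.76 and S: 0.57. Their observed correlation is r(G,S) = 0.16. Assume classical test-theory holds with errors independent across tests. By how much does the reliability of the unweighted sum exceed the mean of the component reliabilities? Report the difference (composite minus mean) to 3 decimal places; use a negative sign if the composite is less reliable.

0.046

Var(sum) = 2 + 0.32 = 2.32; true-score variance = 1.33 + 0.32 = 1.65; composite reliability = 0.7112.
Mean component reliability = 0.6650.
Difference = 0.7112 − 0.6650 = 0.046.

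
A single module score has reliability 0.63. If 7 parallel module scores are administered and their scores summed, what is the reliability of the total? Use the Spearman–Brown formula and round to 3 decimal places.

0.923

ρ_k = kρ / (1 + (k−1)ρ) = 7·0.63 / (1 + 6·0.63) = 4.410 / 4.780 = 0.923.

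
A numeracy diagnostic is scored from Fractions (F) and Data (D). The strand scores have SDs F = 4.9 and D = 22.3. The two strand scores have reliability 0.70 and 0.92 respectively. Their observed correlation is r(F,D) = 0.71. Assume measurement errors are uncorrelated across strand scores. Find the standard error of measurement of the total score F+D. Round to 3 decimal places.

Var(total) = 521.3 + 155.163 = 676.463.
True-score variance = 474.314 + 155.163 = 629.477, so reliability = 0.9305.
Error variance = 676.463 − 629.477 = 46.9862; SEM = √46.9862 = 6.855.

6.855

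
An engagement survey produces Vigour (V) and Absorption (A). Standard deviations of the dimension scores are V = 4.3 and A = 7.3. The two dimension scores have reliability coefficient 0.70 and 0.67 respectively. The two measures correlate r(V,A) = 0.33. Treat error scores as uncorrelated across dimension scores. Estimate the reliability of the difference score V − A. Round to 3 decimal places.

0.547

Var(V−A) = 4.3² + 7.3² − 2·4.3·7.3·0.33 = 71.78 − 20.7174 = 51.0626.
With uncorrelated errors the cross-covariances are all true-score covariance, so they carry over unchanged; only the diagonal terms shrink to ρᵢσᵢ².
True-score variance = [4.3²·0.70 + 7.3²·0.67] − 20.7174 = 48.6473 − 20.7174 = 27.9299.
Reliability = 27.9299 / 51.0626 = 0.547.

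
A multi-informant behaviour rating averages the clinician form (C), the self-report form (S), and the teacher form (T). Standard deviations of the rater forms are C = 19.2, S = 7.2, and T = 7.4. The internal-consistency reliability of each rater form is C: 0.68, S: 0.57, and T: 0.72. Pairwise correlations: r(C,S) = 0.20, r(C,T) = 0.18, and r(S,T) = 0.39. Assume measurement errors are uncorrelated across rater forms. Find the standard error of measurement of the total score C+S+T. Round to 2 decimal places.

12.47

Var(total) = 475.24 + 148.003 = 623.243.
True-score variance = 319.651 + 148.003 = 467.654, so reliability = 0.7504.
Error variance = 623.243 − 467.654 = 155.589; SEM = √155.589 = 12.47.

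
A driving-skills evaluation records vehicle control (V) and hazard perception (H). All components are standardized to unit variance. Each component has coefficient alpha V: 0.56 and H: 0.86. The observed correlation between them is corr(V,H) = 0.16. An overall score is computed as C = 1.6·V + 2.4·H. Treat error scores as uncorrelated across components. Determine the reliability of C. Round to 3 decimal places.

Var(C) = 1.6² + 2.4² + 2·[3.84·0.16] = 8.32 + 1.2288 = 9.5488.
Because errors are independent across components, Cov(Tᵢ,Tⱼ) = Cov(Xᵢ,Xⱼ); the off-diagonal part of the true-score variance is the same as above.
True-score variance = [1.6²·0.56 + 2.4²·0.86] + 1.2288 = 6.3872 + 1.2288 = 7.616.
Reliability = 7.616 / 9.5488 = 0.798.

0.798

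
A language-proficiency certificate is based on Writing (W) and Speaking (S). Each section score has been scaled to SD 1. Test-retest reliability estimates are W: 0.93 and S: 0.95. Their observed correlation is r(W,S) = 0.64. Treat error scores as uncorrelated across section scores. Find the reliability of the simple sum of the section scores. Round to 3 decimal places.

0.963

Var(W+S) = 2 + 2·[0.64] = 2 + 1.28 = 3.28.
With uncorrelated errors the cross-covariances are all true-score covariance, so they carry over unchanged; only the diagonal terms shrink to ρᵢσᵢ².
True-score variance = [0.93 + 0.95] + 1.28 = 1.88 + 1.28 = 3.16.
Reliability = 3.16 / 3.28 = 0.963.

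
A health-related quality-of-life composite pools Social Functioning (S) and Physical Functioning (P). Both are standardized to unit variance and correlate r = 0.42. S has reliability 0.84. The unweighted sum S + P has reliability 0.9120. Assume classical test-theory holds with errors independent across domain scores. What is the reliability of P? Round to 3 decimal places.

Var(S+P) = 2 + 2·0.42 = 2.840.
True-score variance = ρ_S + ρ_P + 2·0.42, so 0.9120 = (0.84 + ρ_P + 0.84) / 2.840.
ρ_P = 0.9120·2.840 − 0.84 − 0.84 = 0.910.

0.910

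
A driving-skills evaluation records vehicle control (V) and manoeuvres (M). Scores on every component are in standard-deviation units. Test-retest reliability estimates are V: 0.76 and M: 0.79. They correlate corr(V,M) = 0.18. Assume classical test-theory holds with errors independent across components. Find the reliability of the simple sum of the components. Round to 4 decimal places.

Var(V+M) = 2 + 2·[0.18] = 2 + 0.36 = 2.36.
With uncorrelated errors the cross-covariances are all true-score covariance, so they carry over unchanged; only the diagonal terms shrink to ρᵢσᵢ².
True-score variance = [0.76 + 0.79] + 0.36 = 1.55 + 0.36 = 1.91.
Reliability = 1.91 / 2.36 = 0.8093.

0.8093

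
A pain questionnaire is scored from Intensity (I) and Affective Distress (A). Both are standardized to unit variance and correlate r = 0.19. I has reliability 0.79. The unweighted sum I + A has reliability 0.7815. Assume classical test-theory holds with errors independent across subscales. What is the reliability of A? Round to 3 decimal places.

Var(I+A) = 2 + 2·0.19 = 2.380.
True-score variance = ρ_I + ρ_A + 2·0.19, so 0.7815 = (0.79 + ρ_A + 0.38) / 2.380.
ρ_A = 0.7815·2.380 − 0.79 − 0.38 = 0.690.

0.690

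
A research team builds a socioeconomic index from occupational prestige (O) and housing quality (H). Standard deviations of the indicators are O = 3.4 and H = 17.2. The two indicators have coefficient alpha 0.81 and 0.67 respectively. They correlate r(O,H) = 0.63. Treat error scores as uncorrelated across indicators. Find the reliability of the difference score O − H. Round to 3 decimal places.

Var(O−H) = 3.4² + 17.2² − 2·3.4·17.2·0.63 = 307.4 − 73.6848 = 233.715.
Because errors are independent across components, Cov(Tᵢ,Tⱼ) = Cov(Xᵢ,Xⱼ); the off-diagonal part of the true-score variance is the same as above.
True-score variance = [3.4²·0.81 + 17.2²·0.67] − 73.6848 = 207.576 − 73.6848 = 133.892.
Reliability = 133.892 / 233.715 = 0.573.

0.573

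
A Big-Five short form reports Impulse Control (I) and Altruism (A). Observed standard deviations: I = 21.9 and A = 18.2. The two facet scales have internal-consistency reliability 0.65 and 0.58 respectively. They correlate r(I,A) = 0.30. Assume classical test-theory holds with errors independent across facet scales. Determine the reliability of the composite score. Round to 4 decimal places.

Var(I+A) = 21.9² + 18.2² + 2·[21.9·18.2·0.30] = 810.85 + 239.148 = 1050.
Under uncorrelated errors the observed covariances equal the true-score covariances, so only the own-variance terms attenuate.
True-score variance = [21.9²·0.65 + 18.2²·0.58] + 239.148 = 503.866 + 239.148 = 743.014.
Reliability = 743.014 / 1050 = 0.7076.

0.7076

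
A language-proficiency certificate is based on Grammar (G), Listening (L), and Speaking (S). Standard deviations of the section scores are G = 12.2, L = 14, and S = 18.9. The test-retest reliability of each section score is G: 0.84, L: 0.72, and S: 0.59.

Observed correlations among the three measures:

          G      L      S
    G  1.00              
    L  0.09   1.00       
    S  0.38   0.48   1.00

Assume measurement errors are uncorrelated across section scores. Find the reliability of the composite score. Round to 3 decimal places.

Var(G+L+S) = 12.2² + 14² + 18.9² + 2·[12.2·14·0.09 + 12.2·18.9·0.38 + 14·18.9·0.48] = 702.05 + 460.001 = 1162.05.
Because errors are independent across components, Cov(Tᵢ,Tⱼ) = Cov(Xᵢ,Xⱼ); the off-diagonal part of the true-score variance is the same as above.
True-score variance = [12.2²·0.84 + 14²·0.72 + 18.9²·0.59] + 460.001 = 476.899 + 460.001 = 936.9.
Reliability = 936.9 / 1162.05 = 0.806.

0.806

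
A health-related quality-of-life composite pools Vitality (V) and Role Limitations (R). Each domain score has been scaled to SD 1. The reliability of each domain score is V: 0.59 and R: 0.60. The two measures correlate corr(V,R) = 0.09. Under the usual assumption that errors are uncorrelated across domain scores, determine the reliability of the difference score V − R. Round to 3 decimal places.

Var(V−R) = 1 + 1 − 2·0.09 = 2 − 0.18 = 1.82.
Under uncorrelated errors the observed covariances equal the true-score covariances, so only the own-variance terms attenuate.
True-score variance = [0.59 + 0.60] − 0.18 = 1.19 − 0.18 = 1.01.
Reliability = 1.01 / 1.82 = 0.555.

0.555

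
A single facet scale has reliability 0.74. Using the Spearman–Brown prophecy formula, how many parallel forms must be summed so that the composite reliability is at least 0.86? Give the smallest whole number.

3

k ≥ ρ*(1−ρ₁)/(ρ₁(1−ρ*)) = 0.86·0.26 / (0.74·0.14) = 2.158.
Smallest integer k = 3.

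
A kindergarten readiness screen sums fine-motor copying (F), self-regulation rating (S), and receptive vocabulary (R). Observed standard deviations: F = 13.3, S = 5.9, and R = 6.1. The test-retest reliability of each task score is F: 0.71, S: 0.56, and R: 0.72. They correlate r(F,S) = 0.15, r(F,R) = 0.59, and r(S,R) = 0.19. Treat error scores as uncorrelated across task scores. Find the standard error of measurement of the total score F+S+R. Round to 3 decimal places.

Var(total) = 248.91 + 132.951 = 381.861.
True-score variance = 171.877 + 132.951 = 304.827, so reliability = 0.7983.
Error variance = 381.861 − 304.827 = 77.0333; SEM = √77.0333 = 8.777.

8.777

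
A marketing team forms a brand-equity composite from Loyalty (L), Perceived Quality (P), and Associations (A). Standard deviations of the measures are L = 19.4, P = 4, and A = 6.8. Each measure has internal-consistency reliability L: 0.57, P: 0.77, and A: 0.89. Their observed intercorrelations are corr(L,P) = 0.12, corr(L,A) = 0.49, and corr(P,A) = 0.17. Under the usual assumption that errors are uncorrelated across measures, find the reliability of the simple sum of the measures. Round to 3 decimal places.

0.714

Var(L+P+A) = 19.4² + 4² + 6.8² + 2·[19.4·4·0.12 + 19.4·6.8·0.49 + 4·6.8·0.17] = 438.6 + 157.154 = 595.754.
With uncorrelated errors the cross-covariances are all true-score covariance, so they carry over unchanged; only the diagonal terms shrink to ρᵢσᵢ².
True-score variance = [19.4²·0.57 + 4²·0.77 + 6.8²·0.89] + 157.154 = 267.999 + 157.154 = 425.152.
Reliability = 425.152 / 595.754 = 0.714.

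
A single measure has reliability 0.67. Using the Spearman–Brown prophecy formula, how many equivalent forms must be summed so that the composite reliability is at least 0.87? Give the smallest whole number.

4

k ≥ ρ*(1−ρ₁)/(ρ₁(1−ρ*)) = 0.87·0.33 / (0.67·0.13) = 3.296.
Smallest integer k = 4.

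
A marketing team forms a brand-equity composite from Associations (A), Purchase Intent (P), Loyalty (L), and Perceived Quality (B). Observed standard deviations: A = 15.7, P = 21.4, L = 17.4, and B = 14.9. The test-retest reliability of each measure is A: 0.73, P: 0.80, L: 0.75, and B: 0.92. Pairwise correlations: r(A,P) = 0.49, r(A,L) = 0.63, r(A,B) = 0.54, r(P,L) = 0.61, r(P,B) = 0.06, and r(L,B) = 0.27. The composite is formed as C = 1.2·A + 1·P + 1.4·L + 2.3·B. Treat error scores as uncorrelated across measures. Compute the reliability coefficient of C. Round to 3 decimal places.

0.921

Var(C) = 1.2²·15.7² + 21.4² + 1.4²·17.4² + 2.3²·14.9² + 2·[1.2·15.7·21.4·0.49 + 1.68·15.7·17.4·0.63 + 2.76·15.7·14.9·0.54 + 1.4·21.4·17.4·0.61 + 2.3·21.4·14.9·0.06 + 3.22·17.4·14.9·0.27] = 2580.75 + 2845.48 = 5426.22.
Because errors are independent across components, Cov(Tᵢ,Tⱼ) = Cov(Xᵢ,Xⱼ); the off-diagonal part of the true-score variance is the same as above.
True-score variance = [1.2²·15.7²·0.73 + 21.4²·0.80 + 1.4²·17.4²·0.75 + 2.3²·14.9²·0.92] + 2845.48 = 2151.01 + 2845.48 = 4996.49.
Reliability = 4996.49 / 5426.22 = 0.921.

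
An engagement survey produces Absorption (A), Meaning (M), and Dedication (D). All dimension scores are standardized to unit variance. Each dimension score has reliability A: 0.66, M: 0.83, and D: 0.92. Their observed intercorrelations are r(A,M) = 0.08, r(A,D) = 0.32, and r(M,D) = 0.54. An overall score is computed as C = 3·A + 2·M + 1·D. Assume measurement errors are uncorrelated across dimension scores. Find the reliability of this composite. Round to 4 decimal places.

0.7994

Var(C) = 3² + 2² + 1 + 2·[6·0.08 + 3·0.32 + 2·0.54] = 14 + 5.04 = 19.04.
With uncorrelated errors the cross-covariances are all true-score covariance, so they carry over unchanged; only the diagonal terms shrink to ρᵢσᵢ².
True-score variance = [3²·0.66 + 2²·0.83 + 0.92] + 5.04 = 10.18 + 5.04 = 15.22.
Reliability = 15.22 / 19.04 = 0.7994.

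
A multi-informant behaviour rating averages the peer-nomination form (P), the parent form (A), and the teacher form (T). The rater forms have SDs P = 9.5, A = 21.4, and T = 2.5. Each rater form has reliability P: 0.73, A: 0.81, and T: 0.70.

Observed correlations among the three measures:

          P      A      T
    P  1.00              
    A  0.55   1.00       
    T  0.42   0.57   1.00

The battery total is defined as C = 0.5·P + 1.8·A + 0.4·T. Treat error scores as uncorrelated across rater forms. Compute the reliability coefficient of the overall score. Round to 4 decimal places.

Var(C) = 0.5²·9.5² + 1.8²·21.4² + 0.4²·2.5² + 2·[0.9·9.5·21.4·0.55 + 0.2·9.5·2.5·0.42 + 0.72·21.4·2.5·0.57] = 1507.35 + 249.17 = 1756.52.
Under uncorrelated errors the observed covariances equal the true-score covariances, so only the own-variance terms attenuate.
True-score variance = [0.5²·9.5²·0.73 + 1.8²·21.4²·0.81 + 0.4²·2.5²·0.70] + 249.17 = 1219.04 + 249.17 = 1468.21.
Reliability = 1468.21 / 1756.52 = 0.8359.

0.8359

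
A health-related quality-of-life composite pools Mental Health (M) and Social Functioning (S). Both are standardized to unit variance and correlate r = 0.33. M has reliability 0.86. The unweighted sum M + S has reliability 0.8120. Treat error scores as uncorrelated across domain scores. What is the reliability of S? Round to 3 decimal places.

Var(M+S) = 2 + 2·0.33 = 2.660.
True-score variance = ρ_M + ρ_S + 2·0.33, so 0.8120 = (0.86 + ρ_S + 0.66) / 2.660.
ρ_S = 0.8120·2.660 − 0.86 − 0.66 = 0.640.

0.640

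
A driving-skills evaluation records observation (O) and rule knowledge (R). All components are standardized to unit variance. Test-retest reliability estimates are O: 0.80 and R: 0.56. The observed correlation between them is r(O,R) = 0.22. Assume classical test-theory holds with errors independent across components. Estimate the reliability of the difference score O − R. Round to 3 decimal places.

0.590

Var(O−R) = 1 + 1 − 2·0.22 = 2 − 0.44 = 1.56.
Because errors are independent across components, Cov(Tᵢ,Tⱼ) = Cov(Xᵢ,Xⱼ); the off-diagonal part of the true-score variance is the same as above.
True-score variance = [0.80 + 0.56] − 0.44 = 1.36 − 0.44 = 0.92.
Reliability = 0.92 / 1.56 = 0.590.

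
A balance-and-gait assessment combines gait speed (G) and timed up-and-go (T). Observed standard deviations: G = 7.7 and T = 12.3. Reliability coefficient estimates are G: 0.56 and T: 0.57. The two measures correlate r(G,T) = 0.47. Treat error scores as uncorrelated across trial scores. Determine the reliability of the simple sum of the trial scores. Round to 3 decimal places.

Var(G+T) = 7.7² + 12.3² + 2·[7.7·12.3·0.47] = 210.58 + 89.0274 = 299.607.
Under uncorrelated errors the observed covariances equal the true-score covariances, so only the own-variance terms attenuate.
True-score variance = [7.7²·0.56 + 12.3²·0.57] + 89.0274 = 119.438 + 89.0274 = 208.465.
Reliability = 208.465 / 299.607 = 0.696.

0.696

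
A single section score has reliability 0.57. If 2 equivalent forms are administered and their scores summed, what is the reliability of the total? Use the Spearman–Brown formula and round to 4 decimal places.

ρ_k = kρ / (1 + (k−1)ρ) = 2·0.57 / (1 + 1·0.57) = 1.140 / 1.570 = 0.7261.

0.7261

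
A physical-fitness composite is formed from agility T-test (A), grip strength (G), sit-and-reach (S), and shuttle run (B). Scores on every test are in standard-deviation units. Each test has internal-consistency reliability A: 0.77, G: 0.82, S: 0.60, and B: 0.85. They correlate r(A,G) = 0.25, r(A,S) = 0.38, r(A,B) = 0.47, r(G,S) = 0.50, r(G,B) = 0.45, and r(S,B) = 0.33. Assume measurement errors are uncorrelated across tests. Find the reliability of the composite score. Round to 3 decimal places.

0.890

Var(A+G+S+B) = 4 + 2·[0.25 + 0.38 + 0.47 + 0.50 + 0.45 + 0.33] = 4 + 4.76 = 8.76.
With uncorrelated errors the cross-covariances are all true-score covariance, so they carry over unchanged; only the diagonal terms shrink to ρᵢσᵢ².
True-score variance = [0.77 + 0.82 + 0.60 + 0.85] + 4.76 = 3.04 + 4.76 = 7.8.
Reliability = 7.8 / 8.76 = 0.890.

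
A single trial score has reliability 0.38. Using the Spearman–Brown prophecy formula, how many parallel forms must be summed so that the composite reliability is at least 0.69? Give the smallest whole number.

k ≥ ρ*(1−ρ₁)/(ρ₁(1−ρ*)) = 0.69·0.62 / (0.38·0.31) = 3.632.
Smallest integer k = 4.

4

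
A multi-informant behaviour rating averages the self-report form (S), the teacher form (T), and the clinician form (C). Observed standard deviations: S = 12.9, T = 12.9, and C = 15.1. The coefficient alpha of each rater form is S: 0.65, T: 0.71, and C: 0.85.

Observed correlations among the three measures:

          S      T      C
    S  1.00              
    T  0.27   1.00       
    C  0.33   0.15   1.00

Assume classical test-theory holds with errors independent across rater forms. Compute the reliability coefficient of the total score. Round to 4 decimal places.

Var(S+T+C) = 12.9² + 12.9² + 15.1² + 2·[12.9·12.9·0.27 + 12.9·15.1·0.33 + 12.9·15.1·0.15] = 560.83 + 276.86 = 837.69.
Because errors are independent across components, Cov(Tᵢ,Tⱼ) = Cov(Xᵢ,Xⱼ); the off-diagonal part of the true-score variance is the same as above.
True-score variance = [12.9²·0.65 + 12.9²·0.71 + 15.1²·0.85] + 276.86 = 420.126 + 276.86 = 696.986.
Reliability = 696.986 / 837.69 = 0.8320.

0.8320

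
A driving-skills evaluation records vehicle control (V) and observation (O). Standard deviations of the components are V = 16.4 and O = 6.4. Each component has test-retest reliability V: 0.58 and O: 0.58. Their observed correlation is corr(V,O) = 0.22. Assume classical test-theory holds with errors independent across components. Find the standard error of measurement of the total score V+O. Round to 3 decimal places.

11.409

Var(total) = 309.92 + 46.1824 = 356.102.
True-score variance = 179.754 + 46.1824 = 225.936, so reliability = 0.6345.
Error variance = 356.102 − 225.936 = 130.166; SEM = √130.166 = 11.409.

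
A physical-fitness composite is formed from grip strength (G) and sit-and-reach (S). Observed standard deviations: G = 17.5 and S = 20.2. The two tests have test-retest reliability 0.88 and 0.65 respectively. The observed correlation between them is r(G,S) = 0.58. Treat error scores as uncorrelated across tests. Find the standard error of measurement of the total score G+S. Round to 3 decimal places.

Var(total) = 714.29 + 410.06 = 1124.35.
True-score variance = 534.726 + 410.06 = 944.786, so reliability = 0.8403.
Error variance = 1124.35 − 944.786 = 179.564; SEM = √179.564 = 13.400.

13.400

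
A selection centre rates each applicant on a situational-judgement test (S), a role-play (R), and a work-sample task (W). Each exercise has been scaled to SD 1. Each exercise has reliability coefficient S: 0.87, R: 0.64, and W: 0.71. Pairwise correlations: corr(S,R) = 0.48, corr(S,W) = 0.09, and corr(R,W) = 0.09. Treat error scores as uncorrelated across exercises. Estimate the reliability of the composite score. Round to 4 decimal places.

0.8194

Var(S+R+W) = 3 + 2·[0.48 + 0.09 + 0.09] = 3 + 1.32 = 4.32.
Under uncorrelated errors the observed covariances equal the true-score covariances, so only the own-variance terms attenuate.
True-score variance = [0.87 + 0.64 + 0.71] + 1.32 = 2.22 + 1.32 = 3.54.
Reliability = 3.54 / 4.32 = 0.8194.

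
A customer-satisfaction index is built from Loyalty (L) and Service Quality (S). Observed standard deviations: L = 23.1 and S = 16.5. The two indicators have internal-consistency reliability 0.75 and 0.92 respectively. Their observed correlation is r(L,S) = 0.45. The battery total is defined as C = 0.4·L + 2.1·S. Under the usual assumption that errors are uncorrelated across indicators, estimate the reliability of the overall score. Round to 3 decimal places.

0.925

Var(C) = 0.4²·23.1² + 2.1²·16.5² + 2·[0.84·23.1·16.5·0.45] = 1286 + 288.149 = 1574.15.
With uncorrelated errors the cross-covariances are all true-score covariance, so they carry over unchanged; only the diagonal terms shrink to ρᵢσᵢ².
True-score variance = [0.4²·23.1²·0.75 + 2.1²·16.5²·0.92] + 288.149 = 1168.61 + 288.149 = 1456.76.
Reliability = 1456.76 / 1574.15 = 0.925.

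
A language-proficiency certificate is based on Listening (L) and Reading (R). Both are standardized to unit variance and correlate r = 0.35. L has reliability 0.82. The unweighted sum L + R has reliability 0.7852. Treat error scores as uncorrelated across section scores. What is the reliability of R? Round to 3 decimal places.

Var(L+R) = 2 + 2·0.35 = 2.700.
True-score variance = ρ_L + ρ_R + 2·0.35, so 0.7852 = (0.82 + ρ_R + 0.70) / 2.700.
ρ_R = 0.7852·2.700 − 0.82 − 0.70 = 0.600.

0.600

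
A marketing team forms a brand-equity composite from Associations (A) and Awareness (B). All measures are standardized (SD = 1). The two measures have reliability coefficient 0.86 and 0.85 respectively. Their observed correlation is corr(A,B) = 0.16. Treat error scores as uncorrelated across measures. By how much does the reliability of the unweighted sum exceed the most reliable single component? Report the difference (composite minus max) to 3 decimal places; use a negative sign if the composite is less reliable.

Var(sum) = 2 + 0.32 = 2.32; true-score variance = 1.71 + 0.32 = 2.03; composite reliability = 0.8750.
Max component reliability = 0.8600.
Difference = 0.8750 − 0.8600 = 0.015.

0.015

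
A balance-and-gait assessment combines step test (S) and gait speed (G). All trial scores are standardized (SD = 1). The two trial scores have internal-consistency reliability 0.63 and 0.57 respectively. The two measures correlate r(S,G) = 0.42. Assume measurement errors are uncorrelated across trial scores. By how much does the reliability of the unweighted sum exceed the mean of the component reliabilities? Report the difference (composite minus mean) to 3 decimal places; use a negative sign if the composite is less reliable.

0.118

Var(sum) = 2 + 0.84 = 2.84; true-score variance = 1.2 + 0.84 = 2.04; composite reliability = 0.7183.
Mean component reliability = 0.6000.
Difference = 0.7183 − 0.6000 = 0.118.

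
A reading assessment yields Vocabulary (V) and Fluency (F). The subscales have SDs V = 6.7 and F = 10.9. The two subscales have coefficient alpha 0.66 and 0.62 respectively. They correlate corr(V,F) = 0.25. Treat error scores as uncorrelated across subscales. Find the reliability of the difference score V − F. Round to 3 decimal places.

Var(V−F) = 6.7² + 10.9² − 2·6.7·10.9·0.25 = 163.7 − 36.515 = 127.185.
Under uncorrelated errors the observed covariances equal the true-score covariances, so only the own-variance terms attenuate.
True-score variance = [6.7²·0.66 + 10.9²·0.62] − 36.515 = 103.29 − 36.515 = 66.7746.
Reliability = 66.7746 / 127.185 = 0.525.

0.525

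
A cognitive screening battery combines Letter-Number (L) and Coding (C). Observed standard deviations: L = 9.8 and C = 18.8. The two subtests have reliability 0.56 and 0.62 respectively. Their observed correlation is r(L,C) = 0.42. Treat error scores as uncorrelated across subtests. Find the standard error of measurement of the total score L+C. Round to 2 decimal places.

13.29

Var(total) = 449.48 + 154.762 = 604.242.
True-score variance = 272.915 + 154.762 = 427.677, so reliability = 0.7078.
Error variance = 604.242 − 427.677 = 176.565; SEM = √176.565 = 13.29.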